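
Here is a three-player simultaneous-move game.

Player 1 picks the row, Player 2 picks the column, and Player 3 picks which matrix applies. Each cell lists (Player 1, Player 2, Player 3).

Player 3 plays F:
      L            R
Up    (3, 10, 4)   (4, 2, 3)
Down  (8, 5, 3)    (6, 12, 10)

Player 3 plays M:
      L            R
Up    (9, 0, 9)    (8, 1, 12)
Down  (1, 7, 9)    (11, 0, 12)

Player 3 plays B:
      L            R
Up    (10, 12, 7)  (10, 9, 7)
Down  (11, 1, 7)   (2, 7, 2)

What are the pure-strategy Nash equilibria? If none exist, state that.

There is no pure-strategy Nash equilibrium.

Check each profile: it is a Nash equilibrium iff no player can strictly gain by switching unilaterally.
(Up, L, F): Player 1 can switch to Down (3 → 8). Not NE.
(Up, L, M): Player 2 can switch to R (0 → 1). Not NE.
(Up, L, B): Player 1 can switch to Down (10 → 11). Not NE.
(Up, R, F): Player 1 can switch to Down (4 → 6). Not NE.
(Up, R, M): Player 1 can switch to Down (8 → 11). Not NE.
(Up, R, B): Player 2 can switch to L (9 → 12). Not NE.
(Down, L, F): Player 2 can switch to R (5 → 12). Not NE.
(Down, L, M): Player 1 can switch to Up (1 → 9). Not NE.
(The remaining 4 profiles each have a profitable deviation by the same check.)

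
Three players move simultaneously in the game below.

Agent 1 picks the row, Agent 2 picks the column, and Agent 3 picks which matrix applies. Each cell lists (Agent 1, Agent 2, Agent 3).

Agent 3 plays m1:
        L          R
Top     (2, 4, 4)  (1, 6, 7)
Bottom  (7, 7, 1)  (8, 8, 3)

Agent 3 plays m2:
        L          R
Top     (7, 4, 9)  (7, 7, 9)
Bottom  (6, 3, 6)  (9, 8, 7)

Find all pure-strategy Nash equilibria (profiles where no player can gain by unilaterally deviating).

(Bottom, R, m2)

(Top, L, m1): Agent 1 can switch to Bottom (2 → 7). Not NE.
(Top, L, m2): Agent 2 can switch to R (4 → 7). Not NE.
(Top, R, m1): Agent 1 can switch to Bottom (1 → 8). Not NE.
(Top, R, m2): Agent 1 can switch to Bottom (7 → 9). Not NE.
(Bottom, L, m1): Agent 2 can switch to R (7 → 8). Not NE.
(Bottom, L, m2): Agent 1 can switch to Top (6 → 7). Not NE.
(Bottom, R, m2): Agent 1 gets 9, best alternative 7; Agent 2 gets 8, best alternative 3; Agent 3 gets 7, best alternative 3. No profitable deviation — NE.
(The remaining 1 profile has a profitable deviation by the same check.)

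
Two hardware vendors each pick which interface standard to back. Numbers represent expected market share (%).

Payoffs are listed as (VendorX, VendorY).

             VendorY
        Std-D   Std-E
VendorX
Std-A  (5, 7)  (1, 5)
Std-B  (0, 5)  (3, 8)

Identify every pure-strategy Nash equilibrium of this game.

Pure-strategy Nash equilibria: (Std-A, Std-D) and (Std-B, Std-E)

(Std-A, Std-D): VendorX gets 5, best alternative 0; VendorY gets 7, best alternative 5. No profitable deviation — NE.
(Std-A, Std-E): VendorX can switch to Std-B (1 → 3). Not NE.
(Std-B, Std-D): VendorX can switch to Std-A (0 → 5). Not NE.
(Std-B, Std-E): VendorX gets 3, best alternative 1; VendorY gets 8, best alternative 5. No profitable deviation — NE.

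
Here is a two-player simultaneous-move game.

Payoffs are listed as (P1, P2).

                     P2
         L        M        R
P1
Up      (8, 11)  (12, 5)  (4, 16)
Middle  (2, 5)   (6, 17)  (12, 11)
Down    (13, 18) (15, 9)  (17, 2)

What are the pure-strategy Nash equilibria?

For each strategy profile, look for a profitable unilateral deviation.
(Up, L): P1 can switch to Down (8 → 13). Not NE.
(Up, M): P1 can switch to Down (12 → 15). Not NE.
(Up, R): P1 can switch to Middle (4 → 12). Not NE.
(Middle, L): P1 can switch to Up (2 → 8). Not NE.
(Middle, M): P1 can switch to Up (6 → 12). Not NE.
(Middle, R): P1 can switch to Down (12 → 17). Not NE.
(Down, L): P1 gets 13, best alternative 8; P2 gets 18, best alternative 9. No profitable deviation — NE.
(The remaining 2 profiles each have a profitable deviation by the same check.)

Pure NE: (Down, L)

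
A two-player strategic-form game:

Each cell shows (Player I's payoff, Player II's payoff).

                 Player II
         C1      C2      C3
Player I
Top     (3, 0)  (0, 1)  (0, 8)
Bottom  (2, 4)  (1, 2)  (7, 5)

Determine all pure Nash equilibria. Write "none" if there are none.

(Bottom, C3)

Check each profile: it is a Nash equilibrium iff no player can strictly gain by switching unilaterally.
(Top, C1): Player II can switch to C2 (0 → 1). Not NE.
(Top, C2): Player I can switch to Bottom (0 → 1). Not NE.
(Top, C3): Player I can switch to Bottom (0 → 7). Not NE.
(Bottom, C1): Player I can switch to Top (2 → 3). Not NE.
(Bottom, C2): Player II can switch to C1 (2 → 4). Not NE.
(Bottom, C3): Player I gets 7, best alternative 0; Player II gets 5, best alternative 4. No profitable deviation — NE.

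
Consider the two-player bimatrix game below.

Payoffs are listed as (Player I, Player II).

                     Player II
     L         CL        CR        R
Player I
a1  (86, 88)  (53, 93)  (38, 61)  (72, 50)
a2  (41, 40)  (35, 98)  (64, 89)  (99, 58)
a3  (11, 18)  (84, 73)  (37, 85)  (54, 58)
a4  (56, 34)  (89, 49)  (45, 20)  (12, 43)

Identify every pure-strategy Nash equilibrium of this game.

Pure NE: (a4, CL)

For each player, find the best response to each opponent profile; mutual best responses are the pure NE.
Player I against L: payoffs 86, 41, 11, 56 → best response a1.
Player I against CL: payoffs 53, 35, 84, 89 → best response a4.
Player I against CR: payoffs 38, 64, 37, 45 → best response a2.
Player I against R: payoffs 72, 99, 54, 12 → best response a2.
Player II against a1: payoffs 88, 93, 61, 50 → best response CL.
Player II against a2: payoffs 40, 98, 89, 58 → best response CL.
Player II against a3: payoffs 18, 73, 85, 58 → best response CR.
Player II against a4: payoffs 34, 49, 20, 43 → best response CL.
Mutual best responses: (a4, CL).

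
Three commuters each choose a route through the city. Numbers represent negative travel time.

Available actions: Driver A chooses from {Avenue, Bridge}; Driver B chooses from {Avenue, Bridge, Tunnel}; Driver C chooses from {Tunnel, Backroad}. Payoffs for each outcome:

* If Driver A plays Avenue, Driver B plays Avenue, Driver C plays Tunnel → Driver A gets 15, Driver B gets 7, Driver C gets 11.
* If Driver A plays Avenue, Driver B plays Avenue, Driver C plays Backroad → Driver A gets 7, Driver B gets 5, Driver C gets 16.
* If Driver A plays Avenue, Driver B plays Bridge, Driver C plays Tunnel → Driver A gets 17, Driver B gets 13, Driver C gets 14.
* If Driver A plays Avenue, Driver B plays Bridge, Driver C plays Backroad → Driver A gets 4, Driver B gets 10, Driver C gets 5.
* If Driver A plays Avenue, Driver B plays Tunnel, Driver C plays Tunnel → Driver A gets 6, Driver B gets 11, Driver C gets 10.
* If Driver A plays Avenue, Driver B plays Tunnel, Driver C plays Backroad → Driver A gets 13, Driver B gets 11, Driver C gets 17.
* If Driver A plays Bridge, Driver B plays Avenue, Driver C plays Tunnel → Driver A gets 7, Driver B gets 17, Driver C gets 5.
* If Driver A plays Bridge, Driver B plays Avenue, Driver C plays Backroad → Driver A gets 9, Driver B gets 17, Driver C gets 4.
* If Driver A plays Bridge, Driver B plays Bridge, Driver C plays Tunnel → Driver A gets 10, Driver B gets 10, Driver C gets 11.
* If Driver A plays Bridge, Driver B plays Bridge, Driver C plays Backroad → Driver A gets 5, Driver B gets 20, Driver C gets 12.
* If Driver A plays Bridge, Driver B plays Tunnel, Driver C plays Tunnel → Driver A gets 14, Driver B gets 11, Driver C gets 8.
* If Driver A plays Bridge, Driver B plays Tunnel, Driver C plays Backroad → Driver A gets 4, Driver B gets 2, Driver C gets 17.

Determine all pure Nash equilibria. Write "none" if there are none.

Mark each player's best response to every combination of opponents' strategies; a profile where every player is best-responding is a pure Nash equilibrium.
Driver A against (Avenue, Tunnel): payoffs 15, 7 → best response Avenue.
Driver A against (Avenue, Backroad): payoffs 7, 9 → best response Bridge.
Driver A against (Bridge, Tunnel): payoffs 17, 10 → best response Avenue.
Driver A against (Bridge, Backroad): payoffs 4, 5 → best response Bridge.
Driver A against (Tunnel, Tunnel): payoffs 6, 14 → best response Bridge.
Driver A against (Tunnel, Backroad): payoffs 13, 4 → best response Avenue.
Driver B against (Avenue, Tunnel): payoffs 7, 13, 11 → best response Bridge.
Driver B against (Avenue, Backroad): payoffs 5, 10, 11 → best response Tunnel.
Driver B against (Bridge, Tunnel): payoffs 17, 10, 11 → best response Avenue.
Driver B against (Bridge, Backroad): payoffs 17, 20, 2 → best response Bridge.
Driver C against (Avenue, Avenue): payoffs 11, 16 → best response Backroad.
Driver C against (Avenue, Bridge): payoffs 14, 5 → best response Tunnel.
Driver C against (Avenue, Tunnel): payoffs 10, 17 → best response Backroad.
Driver C against (Bridge, Avenue): payoffs 5, 4 → best response Tunnel.
Driver C against (Bridge, Bridge): payoffs 11, 12 → best response Backroad.
Driver C against (Bridge, Tunnel): payoffs 8, 17 → best response Backroad.
Mutual best responses: (Avenue, Bridge, Tunnel); (Avenue, Tunnel, Backroad); (Bridge, Bridge, Backroad).

The pure Nash equilibria are (Avenue, Bridge, Tunnel), (Avenue, Tunnel, Backroad), (Bridge, Bridge, Backroad).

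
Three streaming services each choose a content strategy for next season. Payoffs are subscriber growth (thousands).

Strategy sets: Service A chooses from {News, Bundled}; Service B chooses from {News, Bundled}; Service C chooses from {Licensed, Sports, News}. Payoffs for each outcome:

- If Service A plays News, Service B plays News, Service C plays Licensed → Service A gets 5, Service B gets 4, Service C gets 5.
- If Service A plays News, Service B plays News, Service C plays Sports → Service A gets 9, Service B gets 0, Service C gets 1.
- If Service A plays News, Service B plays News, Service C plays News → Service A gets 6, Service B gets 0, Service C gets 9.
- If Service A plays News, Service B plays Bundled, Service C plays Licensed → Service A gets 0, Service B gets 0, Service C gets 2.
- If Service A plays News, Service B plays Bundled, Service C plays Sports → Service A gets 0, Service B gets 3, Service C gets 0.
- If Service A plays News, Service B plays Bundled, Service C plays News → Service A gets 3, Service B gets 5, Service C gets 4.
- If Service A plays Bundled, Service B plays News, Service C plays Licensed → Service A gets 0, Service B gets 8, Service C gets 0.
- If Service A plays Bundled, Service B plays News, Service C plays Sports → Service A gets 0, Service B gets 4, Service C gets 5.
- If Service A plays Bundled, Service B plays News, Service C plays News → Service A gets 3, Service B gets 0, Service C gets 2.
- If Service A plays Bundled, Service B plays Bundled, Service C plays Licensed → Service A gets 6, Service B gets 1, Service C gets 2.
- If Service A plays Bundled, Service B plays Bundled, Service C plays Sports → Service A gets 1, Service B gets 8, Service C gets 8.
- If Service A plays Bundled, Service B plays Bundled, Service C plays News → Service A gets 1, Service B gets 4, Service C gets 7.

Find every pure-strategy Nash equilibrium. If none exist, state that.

Pure-strategy Nash equilibria: (News, Bundled, News); (Bundled, Bundled, Sports)

Service A against (News, Licensed): payoffs 5, 0 → best response News.
Service A against (News, Sports): payoffs 9, 0 → best response News.
Service A against (News, News): payoffs 6, 3 → best response News.
Service A against (Bundled, Licensed): payoffs 0, 6 → best response Bundled.
Service A against (Bundled, Sports): payoffs 0, 1 → best response Bundled.
Service A against (Bundled, News): payoffs 3, 1 → best response News.
Service B against (News, Licensed): payoffs 4, 0 → best response News.
Service B against (News, Sports): payoffs 0, 3 → best response Bundled.
Service B against (News, News): payoffs 0, 5 → best response Bundled.
Service B against (Bundled, Licensed): payoffs 8, 1 → best response News.
Service B against (Bundled, Sports): payoffs 4, 8 → best response Bundled.
Service B against (Bundled, News): payoffs 0, 4 → best response Bundled.
Service C against (News, News): payoffs 5, 1, 9 → best response News.
Service C against (News, Bundled): payoffs 2, 0, 4 → best response News.
Service C against (Bundled, News): payoffs 0, 5, 2 → best response Sports.
Service C against (Bundled, Bundled): payoffs 2, 8, 7 → best response Sports.
Mutual best responses: (News, Bundled, News); (Bundled, Bundled, Sports).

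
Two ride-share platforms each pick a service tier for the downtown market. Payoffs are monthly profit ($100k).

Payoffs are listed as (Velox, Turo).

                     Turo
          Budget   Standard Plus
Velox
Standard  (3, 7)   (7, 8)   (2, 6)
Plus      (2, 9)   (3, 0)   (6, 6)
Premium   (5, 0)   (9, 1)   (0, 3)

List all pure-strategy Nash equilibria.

none

For each player, find the best response to each opponent profile; mutual best responses are the pure NE.
Velox against Budget: payoffs 3, 2, 5 → best response Premium.
Velox against Standard: payoffs 7, 3, 9 → best response Premium.
Velox against Plus: payoffs 2, 6, 0 → best response Plus.
Turo against Standard: payoffs 7, 8, 6 → best response Standard.
Turo against Plus: payoffs 9, 0, 6 → best response Budget.
Turo against Premium: payoffs 0, 1, 3 → best response Plus.
No profile is a mutual best response for all players.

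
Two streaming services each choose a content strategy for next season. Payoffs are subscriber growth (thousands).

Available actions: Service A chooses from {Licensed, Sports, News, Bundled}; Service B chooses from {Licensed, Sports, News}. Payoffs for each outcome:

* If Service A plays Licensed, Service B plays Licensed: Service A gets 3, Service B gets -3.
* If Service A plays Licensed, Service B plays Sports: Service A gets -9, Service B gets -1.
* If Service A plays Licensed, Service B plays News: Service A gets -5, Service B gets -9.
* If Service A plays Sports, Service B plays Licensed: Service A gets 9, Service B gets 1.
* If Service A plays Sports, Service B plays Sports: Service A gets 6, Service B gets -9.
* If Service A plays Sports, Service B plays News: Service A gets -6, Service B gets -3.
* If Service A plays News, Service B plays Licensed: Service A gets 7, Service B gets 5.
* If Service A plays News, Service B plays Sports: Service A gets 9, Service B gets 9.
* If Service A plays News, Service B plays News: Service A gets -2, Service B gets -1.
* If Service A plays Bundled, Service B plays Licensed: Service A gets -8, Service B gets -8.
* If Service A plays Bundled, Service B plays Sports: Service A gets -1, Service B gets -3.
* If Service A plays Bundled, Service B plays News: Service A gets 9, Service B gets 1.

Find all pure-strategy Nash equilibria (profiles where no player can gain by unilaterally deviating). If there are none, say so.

The pure Nash equilibria are (Sports, Licensed) and (News, Sports) and (Bundled, News).

(Licensed, Licensed): Service A can switch to Sports (3 → 9). Not NE.
(Licensed, Sports): Service A can switch to Sports (-9 → 6). Not NE.
(Licensed, News): Service A can switch to News (-5 → -2). Not NE.
(Sports, Licensed): Service A gets 9, best alternative 7; Service B gets 1, best alternative -3. No profitable deviation — NE.
(Sports, Sports): Service A can switch to News (6 → 9). Not NE.
(Sports, News): Service A can switch to Licensed (-6 → -5). Not NE.
(News, Licensed): Service A can switch to Sports (7 → 9). Not NE.
(News, Sports): Service A gets 9, best alternative 6; Service B gets 9, best alternative 5. No profitable deviation — NE.
(News, News): Service A can switch to Bundled (-2 → 9). Not NE.
(Bundled, Licensed): Service A can switch to Licensed (-8 → 3). Not NE.
(Bundled, News): Service A gets 9, best alternative -2; Service B gets 1, best alternative -3. No profitable deviation — NE.
(The remaining 1 profile has a profitable deviation by the same check.)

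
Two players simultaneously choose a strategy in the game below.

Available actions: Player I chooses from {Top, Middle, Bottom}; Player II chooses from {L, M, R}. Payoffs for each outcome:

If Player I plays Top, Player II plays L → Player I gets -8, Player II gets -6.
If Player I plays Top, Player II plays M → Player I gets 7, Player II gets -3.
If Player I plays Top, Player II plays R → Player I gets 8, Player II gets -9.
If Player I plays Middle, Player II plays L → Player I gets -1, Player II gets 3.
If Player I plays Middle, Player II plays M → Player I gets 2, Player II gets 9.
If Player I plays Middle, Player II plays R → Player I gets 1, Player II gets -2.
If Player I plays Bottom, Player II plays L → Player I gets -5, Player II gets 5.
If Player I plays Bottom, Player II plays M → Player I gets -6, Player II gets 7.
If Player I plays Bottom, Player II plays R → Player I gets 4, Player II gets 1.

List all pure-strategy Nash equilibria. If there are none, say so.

Player I against L: payoffs -8, -1, -5 → best response Middle.
Player I against M: payoffs 7, 2, -6 → best response Top.
Player I against R: payoffs 8, 1, 4 → best response Top.
Player II against Top: payoffs -6, -3, -9 → best response M.
Player II against Middle: payoffs 3, 9, -2 → best response M.
Player II against Bottom: payoffs 5, 7, 1 → best response M.
Mutual best responses: (Top, M).

Pure NE: (Top, M)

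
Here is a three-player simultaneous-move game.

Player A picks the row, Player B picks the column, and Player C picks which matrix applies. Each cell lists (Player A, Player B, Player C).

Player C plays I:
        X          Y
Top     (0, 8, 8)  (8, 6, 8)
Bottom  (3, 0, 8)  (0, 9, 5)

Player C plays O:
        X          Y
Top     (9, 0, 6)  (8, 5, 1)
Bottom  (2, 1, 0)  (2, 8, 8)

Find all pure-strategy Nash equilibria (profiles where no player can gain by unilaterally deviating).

This game has no pure Nash equilibrium.

(Top, X, I): Player A can switch to Bottom (0 → 3). Not NE.
(Top, X, O): Player B can switch to Y (0 → 5). Not NE.
(Top, Y, I): Player B can switch to X (6 → 8). Not NE.
(Top, Y, O): Player C can switch to I (1 → 8). Not NE.
(Bottom, X, I): Player B can switch to Y (0 → 9). Not NE.
(Bottom, X, O): Player A can switch to Top (2 → 9). Not NE.
(The remaining 2 profiles each have a profitable deviation by the same check.)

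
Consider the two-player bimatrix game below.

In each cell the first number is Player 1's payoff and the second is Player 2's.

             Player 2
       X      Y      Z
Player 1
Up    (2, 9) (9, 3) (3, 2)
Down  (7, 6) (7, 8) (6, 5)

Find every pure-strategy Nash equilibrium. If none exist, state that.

Player 1 against X: payoffs 2, 7 → best response Down.
Player 1 against Y: payoffs 9, 7 → best response Up.
Player 1 against Z: payoffs 3, 6 → best response Down.
Player 2 against Up: payoffs 9, 3, 2 → best response X.
Player 2 against Down: payoffs 6, 8, 5 → best response Y.
No profile is a mutual best response for all players.

This game has no pure Nash equilibrium.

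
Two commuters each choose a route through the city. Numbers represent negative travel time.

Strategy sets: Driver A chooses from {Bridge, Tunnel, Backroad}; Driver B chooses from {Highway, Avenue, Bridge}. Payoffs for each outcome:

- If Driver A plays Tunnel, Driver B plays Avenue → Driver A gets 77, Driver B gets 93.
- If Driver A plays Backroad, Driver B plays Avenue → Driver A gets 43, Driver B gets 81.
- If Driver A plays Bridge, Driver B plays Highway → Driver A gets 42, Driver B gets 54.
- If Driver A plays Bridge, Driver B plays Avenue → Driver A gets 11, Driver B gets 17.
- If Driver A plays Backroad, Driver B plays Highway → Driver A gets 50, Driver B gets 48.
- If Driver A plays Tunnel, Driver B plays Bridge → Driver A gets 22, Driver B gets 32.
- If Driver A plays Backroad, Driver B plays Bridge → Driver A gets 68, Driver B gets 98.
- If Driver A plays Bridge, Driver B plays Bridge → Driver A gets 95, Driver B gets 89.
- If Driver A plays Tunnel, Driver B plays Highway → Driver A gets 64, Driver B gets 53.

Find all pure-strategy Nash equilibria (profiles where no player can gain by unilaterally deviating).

Driver A against Highway: payoffs 42, 64, 50 → best response Tunnel.
Driver A against Avenue: payoffs 11, 77, 43 → best response Tunnel.
Driver A against Bridge: payoffs 95, 22, 68 → best response Bridge.
Driver B against Bridge: payoffs 54, 17, 89 → best response Bridge.
Driver B against Tunnel: payoffs 53, 93, 32 → best response Avenue.
Driver B against Backroad: payoffs 48, 81, 98 → best response Bridge.
Mutual best responses: (Bridge, Bridge); (Tunnel, Avenue).

Pure-strategy Nash equilibria: (Bridge, Bridge); (Tunnel, Avenue)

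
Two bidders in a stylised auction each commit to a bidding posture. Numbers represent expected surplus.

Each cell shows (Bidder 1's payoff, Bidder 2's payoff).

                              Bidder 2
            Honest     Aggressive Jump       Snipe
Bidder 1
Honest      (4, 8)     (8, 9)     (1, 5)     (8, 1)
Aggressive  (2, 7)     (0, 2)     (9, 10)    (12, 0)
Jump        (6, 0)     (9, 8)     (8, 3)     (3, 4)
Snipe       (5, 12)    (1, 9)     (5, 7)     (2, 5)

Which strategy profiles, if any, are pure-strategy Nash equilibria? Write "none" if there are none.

Pure-strategy Nash equilibria: (Aggressive, Jump); (Jump, Aggressive)

(Honest, Honest): Bidder 1 can switch to Jump (4 → 6). Not NE.
(Honest, Aggressive): Bidder 1 can switch to Jump (8 → 9). Not NE.
(Honest, Jump): Bidder 1 can switch to Aggressive (1 → 9). Not NE.
(Honest, Snipe): Bidder 1 can switch to Aggressive (8 → 12). Not NE.
(Aggressive, Honest): Bidder 1 can switch to Honest (2 → 4). Not NE.
(Aggressive, Aggressive): Bidder 1 can switch to Honest (0 → 8). Not NE.
(Aggressive, Jump): Bidder 1 gets 9, best alternative 8; Bidder 2 gets 10, best alternative 7. No profitable deviation — NE.
(Aggressive, Snipe): Bidder 2 can switch to Honest (0 → 7). Not NE.
(Jump, Honest): Bidder 2 can switch to Aggressive (0 → 8). Not NE.
(Jump, Aggressive): Bidder 1 gets 9, best alternative 8; Bidder 2 gets 8, best alternative 4. No profitable deviation — NE.
(The remaining 6 profiles each have a profitable deviation by the same check.)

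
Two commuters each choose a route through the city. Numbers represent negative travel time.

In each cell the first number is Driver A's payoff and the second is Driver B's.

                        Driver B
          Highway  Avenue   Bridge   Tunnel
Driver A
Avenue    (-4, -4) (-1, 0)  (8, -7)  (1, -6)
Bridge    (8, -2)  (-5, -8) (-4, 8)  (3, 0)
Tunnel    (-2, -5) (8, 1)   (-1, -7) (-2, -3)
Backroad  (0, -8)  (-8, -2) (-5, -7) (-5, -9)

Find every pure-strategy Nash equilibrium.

Driver A against Highway: payoffs -4, 8, -2, 0 → best response Bridge.
Driver A against Avenue: payoffs -1, -5, 8, -8 → best response Tunnel.
Driver A against Bridge: payoffs 8, -4, -1, -5 → best response Avenue.
Driver A against Tunnel: payoffs 1, 3, -2, -5 → best response Bridge.
Driver B against Avenue: payoffs -4, 0, -7, -6 → best response Avenue.
Driver B against Bridge: payoffs -2, -8, 8, 0 → best response Bridge.
Driver B against Tunnel: payoffs -5, 1, -7, -3 → best response Avenue.
Driver B against Backroad: payoffs -8, -2, -7, -9 → best response Avenue.
Mutual best responses: (Tunnel, Avenue).

(Tunnel, Avenue)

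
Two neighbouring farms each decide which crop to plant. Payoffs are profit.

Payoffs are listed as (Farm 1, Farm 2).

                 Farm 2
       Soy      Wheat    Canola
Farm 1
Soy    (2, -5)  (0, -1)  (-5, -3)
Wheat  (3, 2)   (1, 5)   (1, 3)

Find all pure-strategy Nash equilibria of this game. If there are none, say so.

Farm 1 against Soy: payoffs 2, 3 → best response Wheat.
Farm 1 against Wheat: payoffs 0, 1 → best response Wheat.
Farm 1 against Canola: payoffs -5, 1 → best response Wheat.
Farm 2 against Soy: payoffs -5, -1, -3 → best response Wheat.
Farm 2 against Wheat: payoffs 2, 5, 3 → best response Wheat.
Mutual best responses: (Wheat, Wheat).

(Wheat, Wheat)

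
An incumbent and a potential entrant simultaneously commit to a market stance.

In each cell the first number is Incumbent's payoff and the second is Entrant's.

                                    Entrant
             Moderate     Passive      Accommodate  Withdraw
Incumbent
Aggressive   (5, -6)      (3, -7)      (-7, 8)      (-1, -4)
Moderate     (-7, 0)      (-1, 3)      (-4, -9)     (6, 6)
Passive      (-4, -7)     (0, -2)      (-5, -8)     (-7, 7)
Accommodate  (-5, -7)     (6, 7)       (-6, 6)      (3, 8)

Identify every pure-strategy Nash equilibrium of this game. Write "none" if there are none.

(Moderate, Withdraw)

(Aggressive, Moderate): Entrant can switch to Accommodate (-6 → 8). Not NE.
(Aggressive, Passive): Incumbent can switch to Accommodate (3 → 6). Not NE.
(Aggressive, Accommodate): Incumbent can switch to Moderate (-7 → -4). Not NE.
(Aggressive, Withdraw): Incumbent can switch to Moderate (-1 → 6). Not NE.
(Moderate, Moderate): Incumbent can switch to Aggressive (-7 → 5). Not NE.
(Moderate, Passive): Incumbent can switch to Aggressive (-1 → 3). Not NE.
(Moderate, Accommodate): Entrant can switch to Moderate (-9 → 0). Not NE.
(Moderate, Withdraw): Incumbent gets 6, best alternative 3; Entrant gets 6, best alternative 3. No profitable deviation — NE.
(Passive, Moderate): Incumbent can switch to Aggressive (-4 → 5). Not NE.
(Passive, Passive): Incumbent can switch to Aggressive (0 → 3). Not NE.
(Passive, Accommodate): Incumbent can switch to Moderate (-5 → -4). Not NE.
(The remaining 5 profiles each have a profitable deviation by the same check.)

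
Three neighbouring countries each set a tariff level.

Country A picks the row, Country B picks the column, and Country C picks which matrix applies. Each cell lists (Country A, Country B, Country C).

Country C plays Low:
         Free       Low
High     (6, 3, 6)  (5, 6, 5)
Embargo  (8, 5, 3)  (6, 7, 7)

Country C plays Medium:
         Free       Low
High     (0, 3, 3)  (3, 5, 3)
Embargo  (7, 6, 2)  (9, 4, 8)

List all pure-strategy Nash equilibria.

none

Check each profile: it is a Nash equilibrium iff no player can strictly gain by switching unilaterally.
(High, Free, Low): Country A can switch to Embargo (6 → 8). Not NE.
(High, Free, Medium): Country A can switch to Embargo (0 → 7). Not NE.
(High, Low, Low): Country A can switch to Embargo (5 → 6). Not NE.
(High, Low, Medium): Country A can switch to Embargo (3 → 9). Not NE.
(Embargo, Free, Low): Country B can switch to Low (5 → 7). Not NE.
(Embargo, Free, Medium): Country C can switch to Low (2 → 3). Not NE.
(The remaining 2 profiles each have a profitable deviation by the same check.)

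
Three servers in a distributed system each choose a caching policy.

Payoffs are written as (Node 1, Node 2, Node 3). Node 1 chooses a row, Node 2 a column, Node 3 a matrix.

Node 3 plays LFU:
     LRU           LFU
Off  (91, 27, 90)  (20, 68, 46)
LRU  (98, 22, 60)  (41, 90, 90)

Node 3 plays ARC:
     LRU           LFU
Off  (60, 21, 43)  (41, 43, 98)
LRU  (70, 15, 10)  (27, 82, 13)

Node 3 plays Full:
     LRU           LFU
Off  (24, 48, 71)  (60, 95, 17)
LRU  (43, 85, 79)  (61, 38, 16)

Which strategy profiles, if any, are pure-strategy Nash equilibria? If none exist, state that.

Node 1 against (LRU, LFU): payoffs 91, 98 → best response LRU.
Node 1 against (LRU, ARC): payoffs 60, 70 → best response LRU.
Node 1 against (LRU, Full): payoffs 24, 43 → best response LRU.
Node 1 against (LFU, LFU): payoffs 20, 41 → best response LRU.
Node 1 against (LFU, ARC): payoffs 41, 27 → best response Off.
Node 1 against (LFU, Full): payoffs 60, 61 → best response LRU.
Node 2 against (Off, LFU): payoffs 27, 68 → best response LFU.
Node 2 against (Off, ARC): payoffs 21, 43 → best response LFU.
Node 2 against (Off, Full): payoffs 48, 95 → best response LFU.
Node 2 against (LRU, LFU): payoffs 22, 90 → best response LFU.
Node 2 against (LRU, ARC): payoffs 15, 82 → best response LFU.
Node 2 against (LRU, Full): payoffs 85, 38 → best response LRU.
Node 3 against (Off, LRU): payoffs 90, 43, 71 → best response LFU.
Node 3 against (Off, LFU): payoffs 46, 98, 17 → best response ARC.
Node 3 against (LRU, LRU): payoffs 60, 10, 79 → best response Full.
Node 3 against (LRU, LFU): payoffs 90, 13, 16 → best response LFU.
Mutual best responses: (Off, LFU, ARC); (LRU, LRU, Full); (LRU, LFU, LFU).

Pure-strategy Nash equilibria: (Off, LFU, ARC); (LRU, LRU, Full); (LRU, LFU, LFU)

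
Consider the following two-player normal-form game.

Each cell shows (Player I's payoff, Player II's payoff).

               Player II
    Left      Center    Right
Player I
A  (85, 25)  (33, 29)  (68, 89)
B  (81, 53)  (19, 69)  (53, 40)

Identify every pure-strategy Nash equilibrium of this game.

Pure NE: (A, Right)

Player I against Left: payoffs 85, 81 → best response A.
Player I against Center: payoffs 33, 19 → best response A.
Player I against Right: payoffs 68, 53 → best response A.
Player II against A: payoffs 25, 29, 89 → best response Right.
Player II against B: payoffs 53, 69, 40 → best response Center.
Mutual best responses: (A, Right).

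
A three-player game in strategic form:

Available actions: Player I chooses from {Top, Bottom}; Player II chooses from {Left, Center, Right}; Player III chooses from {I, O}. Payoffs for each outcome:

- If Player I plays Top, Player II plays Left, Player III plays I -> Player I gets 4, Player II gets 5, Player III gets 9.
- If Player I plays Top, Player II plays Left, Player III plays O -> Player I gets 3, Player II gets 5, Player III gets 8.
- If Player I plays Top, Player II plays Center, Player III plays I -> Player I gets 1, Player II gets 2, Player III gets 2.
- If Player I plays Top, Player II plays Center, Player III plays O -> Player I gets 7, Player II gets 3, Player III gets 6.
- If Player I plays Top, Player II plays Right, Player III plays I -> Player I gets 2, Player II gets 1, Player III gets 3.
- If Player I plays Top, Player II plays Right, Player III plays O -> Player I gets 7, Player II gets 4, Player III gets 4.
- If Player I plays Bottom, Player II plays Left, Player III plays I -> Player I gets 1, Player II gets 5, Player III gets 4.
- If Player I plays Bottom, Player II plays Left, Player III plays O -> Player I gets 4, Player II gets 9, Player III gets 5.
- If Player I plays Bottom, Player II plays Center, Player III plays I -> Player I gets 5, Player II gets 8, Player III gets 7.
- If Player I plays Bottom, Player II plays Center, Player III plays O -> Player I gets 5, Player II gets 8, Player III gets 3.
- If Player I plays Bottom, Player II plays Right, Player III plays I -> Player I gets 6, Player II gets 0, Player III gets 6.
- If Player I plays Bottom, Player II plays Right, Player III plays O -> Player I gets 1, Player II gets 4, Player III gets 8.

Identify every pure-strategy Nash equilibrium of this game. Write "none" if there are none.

(Top, Left, I); (Bottom, Left, O); (Bottom, Center, I)

For each player, find the best response to each opponent profile; mutual best responses are the pure NE.
Player I against (Left, I): payoffs 4, 1 → best response Top.
Player I against (Left, O): payoffs 3, 4 → best response Bottom.
Player I against (Center, I): payoffs 1, 5 → best response Bottom.
Player I against (Center, O): payoffs 7, 5 → best response Top.
Player I against (Right, I): payoffs 2, 6 → best response Bottom.
Player I against (Right, O): payoffs 7, 1 → best response Top.
Player II against (Top, I): payoffs 5, 2, 1 → best response Left.
Player II against (Top, O): payoffs 5, 3, 4 → best response Left.
Player II against (Bottom, I): payoffs 5, 8, 0 → best response Center.
Player II against (Bottom, O): payoffs 9, 8, 4 → best response Left.
Player III against (Top, Left): payoffs 9, 8 → best response I.
Player III against (Top, Center): payoffs 2, 6 → best response O.
Player III against (Top, Right): payoffs 3, 4 → best response O.
Player III against (Bottom, Left): payoffs 4, 5 → best response O.
Player III against (Bottom, Center): payoffs 7, 3 → best response I.
Player III against (Bottom, Right): payoffs 6, 8 → best response O.
Mutual best responses: (Top, Left, I); (Bottom, Left, O); (Bottom, Center, I).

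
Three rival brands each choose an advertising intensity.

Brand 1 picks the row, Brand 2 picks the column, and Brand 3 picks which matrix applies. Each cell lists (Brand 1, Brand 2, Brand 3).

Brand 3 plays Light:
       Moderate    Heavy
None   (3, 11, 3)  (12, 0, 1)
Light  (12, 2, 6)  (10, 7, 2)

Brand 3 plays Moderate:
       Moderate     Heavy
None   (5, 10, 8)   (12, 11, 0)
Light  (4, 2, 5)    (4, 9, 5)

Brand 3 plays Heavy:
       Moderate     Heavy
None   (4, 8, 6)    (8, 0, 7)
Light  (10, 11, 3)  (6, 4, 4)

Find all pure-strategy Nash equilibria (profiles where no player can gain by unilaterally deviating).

For each player, find the best response to each opponent profile; mutual best responses are the pure NE.
Brand 1 against (Moderate, Light): payoffs 3, 12 → best response Light.
Brand 1 against (Moderate, Moderate): payoffs 5, 4 → best response None.
Brand 1 against (Moderate, Heavy): payoffs 4, 10 → best response Light.
Brand 1 against (Heavy, Light): payoffs 12, 10 → best response None.
Brand 1 against (Heavy, Moderate): payoffs 12, 4 → best response None.
Brand 1 against (Heavy, Heavy): payoffs 8, 6 → best response None.
Brand 2 against (None, Light): payoffs 11, 0 → best response Moderate.
Brand 2 against (None, Moderate): payoffs 10, 11 → best response Heavy.
Brand 2 against (None, Heavy): payoffs 8, 0 → best response Moderate.
Brand 2 against (Light, Light): payoffs 2, 7 → best response Heavy.
Brand 2 against (Light, Moderate): payoffs 2, 9 → best response Heavy.
Brand 2 against (Light, Heavy): payoffs 11, 4 → best response Moderate.
Brand 3 against (None, Moderate): payoffs 3, 8, 6 → best response Moderate.
Brand 3 against (None, Heavy): payoffs 1, 0, 7 → best response Heavy.
Brand 3 against (Light, Moderate): payoffs 6, 5, 3 → best response Light.
Brand 3 against (Light, Heavy): payoffs 2, 5, 4 → best response Moderate.
No profile is a mutual best response for all players.

none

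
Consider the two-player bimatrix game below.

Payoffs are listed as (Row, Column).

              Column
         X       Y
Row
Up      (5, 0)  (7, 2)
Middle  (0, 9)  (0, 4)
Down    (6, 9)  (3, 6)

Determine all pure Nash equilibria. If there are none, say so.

Mark each player's best response to every combination of opponents' strategies; a profile where every player is best-responding is a pure Nash equilibrium.
Row against X: payoffs 5, 0, 6 → best response Down.
Row against Y: payoffs 7, 0, 3 → best response Up.
Column against Up: payoffs 0, 2 → best response Y.
Column against Middle: payoffs 9, 4 → best response X.
Column against Down: payoffs 9, 6 → best response X.
Mutual best responses: (Up, Y); (Down, X).

The pure Nash equilibria are (Up, Y), (Down, X).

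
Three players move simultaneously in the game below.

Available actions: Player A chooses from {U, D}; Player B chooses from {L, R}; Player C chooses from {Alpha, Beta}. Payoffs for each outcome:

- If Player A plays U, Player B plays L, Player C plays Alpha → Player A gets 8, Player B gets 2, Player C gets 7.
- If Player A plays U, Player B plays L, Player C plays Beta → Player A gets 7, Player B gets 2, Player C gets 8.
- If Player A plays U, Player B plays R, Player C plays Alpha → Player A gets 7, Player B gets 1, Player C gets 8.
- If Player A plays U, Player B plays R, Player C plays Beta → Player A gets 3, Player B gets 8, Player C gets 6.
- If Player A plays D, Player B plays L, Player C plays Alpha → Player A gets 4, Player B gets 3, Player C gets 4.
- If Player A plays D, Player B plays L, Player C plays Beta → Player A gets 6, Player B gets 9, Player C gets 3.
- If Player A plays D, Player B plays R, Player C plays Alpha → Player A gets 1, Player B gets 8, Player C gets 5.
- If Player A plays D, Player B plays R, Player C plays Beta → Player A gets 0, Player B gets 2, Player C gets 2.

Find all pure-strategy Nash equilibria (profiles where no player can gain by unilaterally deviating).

none

Check each profile: it is a Nash equilibrium iff no player can strictly gain by switching unilaterally.
(U, L, Alpha): Player C can switch to Beta (7 → 8). Not NE.
(U, L, Beta): Player B can switch to R (2 → 8). Not NE.
(U, R, Alpha): Player B can switch to L (1 → 2). Not NE.
(U, R, Beta): Player C can switch to Alpha (6 → 8). Not NE.
(D, L, Alpha): Player A can switch to U (4 → 8). Not NE.
(D, L, Beta): Player A can switch to U (6 → 7). Not NE.
(The remaining 2 profiles each have a profitable deviation by the same check.)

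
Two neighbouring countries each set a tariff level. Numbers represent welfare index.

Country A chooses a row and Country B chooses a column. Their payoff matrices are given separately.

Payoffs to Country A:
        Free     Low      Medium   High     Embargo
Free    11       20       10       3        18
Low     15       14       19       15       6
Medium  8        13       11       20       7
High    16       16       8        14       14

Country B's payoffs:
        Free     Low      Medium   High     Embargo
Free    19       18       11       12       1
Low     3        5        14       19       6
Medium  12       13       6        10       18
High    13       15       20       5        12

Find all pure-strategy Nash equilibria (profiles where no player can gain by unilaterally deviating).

This game has no pure Nash equilibrium.

For each strategy profile, look for a profitable unilateral deviation.
(Free, Free): Country A can switch to Low (11 → 15). Not NE.
(Free, Low): Country B can switch to Free (18 → 19). Not NE.
(Free, Medium): Country A can switch to Low (10 → 19). Not NE.
(Free, High): Country A can switch to Low (3 → 15). Not NE.
(Free, Embargo): Country B can switch to Free (1 → 19). Not NE.
(Low, Free): Country A can switch to High (15 → 16). Not NE.
(Low, Low): Country A can switch to Free (14 → 20). Not NE.
(Low, Medium): Country B can switch to High (14 → 19). Not NE.
(Low, High): Country A can switch to Medium (15 → 20). Not NE.
(Low, Embargo): Country A can switch to Free (6 → 18). Not NE.
(Medium, Free): Country A can switch to Free (8 → 11). Not NE.
(Medium, Low): Country A can switch to Free (13 → 20). Not NE.
(The remaining 8 profiles each have a profitable deviation by the same check.)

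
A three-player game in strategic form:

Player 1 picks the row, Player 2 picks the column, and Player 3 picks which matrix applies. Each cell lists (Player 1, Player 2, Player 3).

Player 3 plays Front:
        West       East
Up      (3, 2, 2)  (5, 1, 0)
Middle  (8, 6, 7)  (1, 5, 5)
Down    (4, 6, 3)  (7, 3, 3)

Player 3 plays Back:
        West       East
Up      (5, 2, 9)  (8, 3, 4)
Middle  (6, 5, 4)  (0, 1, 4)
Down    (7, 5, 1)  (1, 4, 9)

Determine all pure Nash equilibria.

(Up, East, Back), (Middle, West, Front)

Mark each player's best response to every combination of opponents' strategies; a profile where every player is best-responding is a pure Nash equilibrium.
Player 1 against (West, Front): payoffs 3, 8, 4 → best response Middle.
Player 1 against (West, Back): payoffs 5, 6, 7 → best response Down.
Player 1 against (East, Front): payoffs 5, 1, 7 → best response Down.
Player 1 against (East, Back): payoffs 8, 0, 1 → best response Up.
Player 2 against (Up, Front): payoffs 2, 1 → best response West.
Player 2 against (Up, Back): payoffs 2, 3 → best response East.
Player 2 against (Middle, Front): payoffs 6, 5 → best response West.
Player 2 against (Middle, Back): payoffs 5, 1 → best response West.
Player 2 against (Down, Front): payoffs 6, 3 → best response West.
Player 2 against (Down, Back): payoffs 5, 4 → best response West.
Player 3 against (Up, West): payoffs 2, 9 → best response Back.
Player 3 against (Up, East): payoffs 0, 4 → best response Back.
Player 3 against (Middle, West): payoffs 7, 4 → best response Front.
Player 3 against (Middle, East): payoffs 5, 4 → best response Front.
Player 3 against (Down, West): payoffs 3, 1 → best response Front.
Player 3 against (Down, East): payoffs 3, 9 → best response Back.
Mutual best responses: (Up, East, Back); (Middle, West, Front).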